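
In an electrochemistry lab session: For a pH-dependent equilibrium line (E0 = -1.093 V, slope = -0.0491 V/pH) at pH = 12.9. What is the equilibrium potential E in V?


Apply the Pourbaix line equation: E = E0 + slope*pH
E = -1.093 + (-0.0491)*12.9 = -1.093 + (-0.63339) = -1.72639 V
Rounded to 4 decimal places: E = -1.7264 V

-1.7264 V


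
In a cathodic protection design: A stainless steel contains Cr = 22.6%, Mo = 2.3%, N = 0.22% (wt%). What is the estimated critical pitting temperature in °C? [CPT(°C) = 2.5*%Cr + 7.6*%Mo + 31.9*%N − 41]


Apply the ASTM G48 empirical CPT estimate: CPT(°C) = 2.5*%Cr + 7.6*%Mo + 31.9*%N − 41
2.5*22.6 = 56.5; 7.6*2.3 = 17.48; 31.9*0.22 = 7.018
CPT = 56.5 + 17.48 + 7.018 − 41 = 39.998 °C
Rounded to 0.1 °C: CPT ≈ 40.0 °C

40.0 °C


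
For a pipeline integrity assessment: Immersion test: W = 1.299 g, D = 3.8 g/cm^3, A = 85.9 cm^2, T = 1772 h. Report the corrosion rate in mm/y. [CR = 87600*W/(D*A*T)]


Apply the mm/y weight-loss relation: CR = 87600 * W / (D * A * T)
Numerator: 87600 * 1.299 = 113792.4
Denominator: 3.8 * 85.9 * 1772 = 578416.24
CR = 113792.4 / 578416.24 = 0.19673 mm/y

0.19673 mm/y


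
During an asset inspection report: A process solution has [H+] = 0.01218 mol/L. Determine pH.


pH = −log10[H+]
pH = −log10(0.01218) = 1.91

1.91


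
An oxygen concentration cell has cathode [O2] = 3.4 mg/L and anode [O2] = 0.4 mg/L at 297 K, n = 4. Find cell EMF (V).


Apply the Nernst concentration-cell relation: E = (RT/nF)*ln(C_cathode/C_anode)
RT/nF = 8.314*297/(4*96485) = 0.00639804 V
ln(3.4/0.4) = 2.14007
E = 0.00639804 * 2.14007 = 0.01369 V

0.01369 V


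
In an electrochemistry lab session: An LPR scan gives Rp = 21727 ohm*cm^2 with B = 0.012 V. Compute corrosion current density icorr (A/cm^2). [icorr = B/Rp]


Apply the Stern-Geary relation: icorr = B / Rp
icorr = 0.012 / 21727 = 5.523×10^-7 A/cm^2

5.523×10^-7 A/cm^2


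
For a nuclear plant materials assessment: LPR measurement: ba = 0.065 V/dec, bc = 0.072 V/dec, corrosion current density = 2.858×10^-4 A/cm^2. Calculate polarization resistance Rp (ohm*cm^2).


Apply the Stern-Geary equation: Rp = ba*bc / (2.303*icorr*(ba+bc))
ba*bc = 0.065*0.072 = 0.00468
ba+bc = 0.137; 2.303*icorr*(ba+bc) = 2.303*2.858×10^-4*0.137 = 9.0173044×10^-5
Rp = 0.00468 / 9.0173044×10^-5 = 51.9 ohm*cm^2

51.9 ohm*cm^2


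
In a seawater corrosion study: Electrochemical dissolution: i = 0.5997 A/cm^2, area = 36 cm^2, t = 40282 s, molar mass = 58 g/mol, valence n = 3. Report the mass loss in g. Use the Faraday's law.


Apply Faraday's law: m = i*A*t*M / (n*F)
Total charge passed Q = i*A*t = 0.5997*36*40282 = 869656.1544 C
m = Q*M/(n*F) = 869656.1544*58/(3*96485) = 174.2587 g

174.2587 g


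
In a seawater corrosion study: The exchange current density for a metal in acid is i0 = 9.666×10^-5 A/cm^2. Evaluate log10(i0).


i0 = 9.666×10^-5 A/cm^2
log10(i0) = -4.015

-4.015


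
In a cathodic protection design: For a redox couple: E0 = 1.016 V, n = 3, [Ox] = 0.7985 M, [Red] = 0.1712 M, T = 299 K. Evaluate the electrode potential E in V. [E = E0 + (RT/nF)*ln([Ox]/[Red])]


Apply the Nernst equation: E = E0 + (RT/nF)*ln([Ox]/[Red])
Step 1: RT/nF = 8.314*299/(3*96485) = 0.00858816 V
Step 2: [Ox]/[Red] = 0.7985/0.1712 = 4.664136
Step 3: ln(4.664136) = 1.539903
Step 4: correction = 0.00858816 * 1.539903 = 0.013 V
E = 1.016 + 0.013 = 1.029 V

1.029 V


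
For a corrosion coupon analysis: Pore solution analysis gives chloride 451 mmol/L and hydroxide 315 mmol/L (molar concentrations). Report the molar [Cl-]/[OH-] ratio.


Threshold parameter = [Cl-] / [OH-] (molar basis; both in mmol/L, so units cancel)
Ratio = 451 / 315 = 1.43

1.43


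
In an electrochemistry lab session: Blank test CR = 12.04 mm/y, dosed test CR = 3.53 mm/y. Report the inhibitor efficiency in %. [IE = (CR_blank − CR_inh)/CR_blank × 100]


Apply the inhibitor-efficiency definition: IE = (CR_blank − CR_inh)/CR_blank × 100
IE = (12.04 − 3.53) / 12.04 × 100
IE = 8.51 / 12.04 × 100 = 70.7 %

70.7 %


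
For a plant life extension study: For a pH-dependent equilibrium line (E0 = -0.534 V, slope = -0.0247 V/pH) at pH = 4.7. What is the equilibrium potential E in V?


Apply the Pourbaix line equation: E = E0 + slope*pH
E = -0.534 + (-0.0247)*4.7 = -0.534 + (-0.11609) = -0.65009 V
Rounded to 4 decimal places: E = -0.6501 V

-0.6501 V


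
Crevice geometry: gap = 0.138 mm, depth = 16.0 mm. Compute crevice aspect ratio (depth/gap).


Aspect ratio = depth / gap
Ratio = 16.0 / 0.138 = 115.9

115.9


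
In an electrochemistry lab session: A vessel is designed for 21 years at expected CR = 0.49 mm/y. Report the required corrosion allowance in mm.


Corrosion allowance = CR × design life
CA = 0.49 * 21 = 10.29 mm

10.29 mm


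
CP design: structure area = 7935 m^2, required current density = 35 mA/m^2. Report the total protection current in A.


I = area * current density, then convert mA → A (÷1000)
I = 7935 * 35 / 1000 = 277.73 A

277.73 A


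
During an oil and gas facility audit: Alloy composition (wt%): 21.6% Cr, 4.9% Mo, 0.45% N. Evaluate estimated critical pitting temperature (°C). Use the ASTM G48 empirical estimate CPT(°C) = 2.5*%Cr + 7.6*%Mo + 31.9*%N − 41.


Apply the ASTM G48 empirical CPT estimate: CPT(°C) = 2.5*%Cr + 7.6*%Mo + 31.9*%N − 41
2.5*21.6 = 54; 7.6*4.9 = 37.24; 31.9*0.45 = 14.355
CPT = 54 + 37.24 + 14.355 − 41 = 64.595 °C
Rounded to 0.1 °C: CPT ≈ 64.6 °C

64.6 °C


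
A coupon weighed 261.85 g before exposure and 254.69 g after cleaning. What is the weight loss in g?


Weight loss = initial − final
WL = 261.85 − 254.69 = 7.16 g

7.16 g


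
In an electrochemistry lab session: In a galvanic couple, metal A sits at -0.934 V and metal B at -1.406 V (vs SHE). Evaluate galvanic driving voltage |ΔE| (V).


Driving voltage is the absolute potential difference.
|ΔE| = |-0.934 − (-1.406)| = 0.472 V

0.472 V


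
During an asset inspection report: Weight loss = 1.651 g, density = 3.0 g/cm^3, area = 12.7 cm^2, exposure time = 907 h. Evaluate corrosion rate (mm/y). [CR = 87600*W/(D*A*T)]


Apply the mm/y weight-loss relation: CR = 87600 * W / (D * A * T)
Numerator: 87600 * 1.651 = 144627.6
Denominator: 3.0 * 12.7 * 907 = 34556.7
CR = 144627.6 / 34556.7 = 4.18523 mm/y

4.18523 mm/y


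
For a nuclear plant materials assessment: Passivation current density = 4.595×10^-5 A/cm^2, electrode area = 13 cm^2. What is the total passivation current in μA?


I = i_pass * A, then convert A → μA (×10^6)
I = 4.595×10^-5 * 13 * 10^6 = 597.35 μA

597.35 μA


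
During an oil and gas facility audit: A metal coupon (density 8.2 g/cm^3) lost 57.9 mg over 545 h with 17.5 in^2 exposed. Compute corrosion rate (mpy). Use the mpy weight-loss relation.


Apply the mpy weight-loss relation: CR = 534 * W / (D * A * T)
Numerator: 534 * 57.9 = 30918.6
Denominator: 8.2 * 17.5 * 545 = 78207.5
CR = 30918.6 / 78207.5 = 0.3953 mpy

0.3953 mpy


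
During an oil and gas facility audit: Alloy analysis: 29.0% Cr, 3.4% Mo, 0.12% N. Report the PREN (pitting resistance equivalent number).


Apply the PREN formula: PREN = Cr + 3.3*Mo + 16*N
PREN = 29.0 + 3.3*3.4 + 16*0.12
PREN = 29.0 + 11.22 + 1.92 = 42.14

42.14


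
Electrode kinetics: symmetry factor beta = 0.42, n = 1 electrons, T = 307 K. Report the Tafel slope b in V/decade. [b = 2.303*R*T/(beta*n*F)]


Apply the Tafel slope relation: b = 2.303*R*T/(beta*n*F)
Numerator: 2.303 * 8.314 * 307 = 5878.17
Denominator: 0.42 * 1 * 96485 = 40523.7
b = 5878.17 / 40523.7 = 0.145 V/decade

0.145 V/decade


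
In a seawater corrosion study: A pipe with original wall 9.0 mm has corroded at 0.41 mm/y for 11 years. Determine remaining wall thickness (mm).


Remaining wall = original − CR × time
t = 9.0 − 0.41*11 = 9.0 − 4.51 = 4.49 mm

4.49 mm


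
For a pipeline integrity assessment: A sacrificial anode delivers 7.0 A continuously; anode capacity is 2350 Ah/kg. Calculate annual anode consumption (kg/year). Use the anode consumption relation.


Annual consumption = current * hours per year / capacity
Rate = 7.0 * 8760 / 2350 = 26.1 kg/year

26.1 kg/year


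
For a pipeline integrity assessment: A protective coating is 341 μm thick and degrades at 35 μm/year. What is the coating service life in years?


Service life = thickness / degradation rate
Life = 341 / 35 = 9.7 years

9.7 years


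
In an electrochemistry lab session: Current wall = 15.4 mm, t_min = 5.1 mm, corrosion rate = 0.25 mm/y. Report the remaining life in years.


Apply the remaining-life relation: RL = (t_current − t_min) / CR
RL = (15.4 − 5.1) / 0.25 = 10.3 / 0.25 = 41.2 years

41.2 years


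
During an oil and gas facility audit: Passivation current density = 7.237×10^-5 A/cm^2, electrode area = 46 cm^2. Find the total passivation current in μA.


I = i_pass * A, then convert A → μA (×10^6)
I = 7.237×10^-5 * 46 * 10^6 = 3329.02 μA

3329.02 μA


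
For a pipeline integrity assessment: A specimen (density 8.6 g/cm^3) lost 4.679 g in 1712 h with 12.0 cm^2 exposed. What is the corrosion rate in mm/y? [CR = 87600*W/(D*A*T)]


Apply the mm/y weight-loss relation: CR = 87600 * W / (D * A * T)
Numerator: 87600 * 4.679 = 409880.4
Denominator: 8.6 * 12.0 * 1712 = 176678.4
CR = 409880.4 / 176678.4 = 2.319924 mm/y

2.319924 mm/y


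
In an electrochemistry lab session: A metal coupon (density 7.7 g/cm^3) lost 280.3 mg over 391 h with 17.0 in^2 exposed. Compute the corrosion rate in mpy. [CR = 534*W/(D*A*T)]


Apply the mpy weight-loss relation: CR = 534 * W / (D * A * T)
Numerator: 534 * 280.3 = 149680.2
Denominator: 7.7 * 17.0 * 391 = 51181.9
CR = 149680.2 / 51181.9 = 2.92448 mpy

2.92448 mpy


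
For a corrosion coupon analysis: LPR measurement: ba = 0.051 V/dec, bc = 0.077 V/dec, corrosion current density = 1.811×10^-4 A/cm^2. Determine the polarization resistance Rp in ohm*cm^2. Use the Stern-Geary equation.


Apply the Stern-Geary equation: Rp = ba*bc / (2.303*icorr*(ba+bc))
ba*bc = 0.051*0.077 = 0.003927
ba+bc = 0.128; 2.303*icorr*(ba+bc) = 2.303*1.811×10^-4*0.128 = 5.3385382×10^-5
Rp = 0.003927 / 5.3385382×10^-5 = 73.6 ohm*cm^2

73.6 ohm*cm^2


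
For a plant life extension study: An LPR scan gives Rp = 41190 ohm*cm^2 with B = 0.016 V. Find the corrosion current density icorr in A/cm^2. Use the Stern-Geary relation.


Apply the Stern-Geary relation: icorr = B / Rp
icorr = 0.016 / 41190 = 3.884×10^-7 A/cm^2

3.884×10^-7 A/cm^2


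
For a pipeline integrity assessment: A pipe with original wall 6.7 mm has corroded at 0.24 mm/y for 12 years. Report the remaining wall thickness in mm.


Remaining wall = original − CR × time
t = 6.7 − 0.24*12 = 6.7 − 2.88 = 3.82 mm

3.82 mm


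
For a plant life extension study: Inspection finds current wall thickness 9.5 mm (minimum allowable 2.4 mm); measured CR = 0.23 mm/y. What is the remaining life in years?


Apply the remaining-life relation: RL = (t_current − t_min) / CR
RL = (9.5 − 2.4) / 0.23 = 7.1 / 0.23 = 30.9 years

30.9 years


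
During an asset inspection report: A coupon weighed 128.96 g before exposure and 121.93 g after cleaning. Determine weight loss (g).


Weight loss = initial − final
WL = 128.96 − 121.93 = 7.03 g

7.03 g


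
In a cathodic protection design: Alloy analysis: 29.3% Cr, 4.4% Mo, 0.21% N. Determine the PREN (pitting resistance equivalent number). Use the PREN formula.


Apply the PREN formula: PREN = Cr + 3.3*Mo + 16*N
PREN = 29.3 + 3.3*4.4 + 16*0.21
PREN = 29.3 + 14.52 + 3.36 = 47.18

47.18


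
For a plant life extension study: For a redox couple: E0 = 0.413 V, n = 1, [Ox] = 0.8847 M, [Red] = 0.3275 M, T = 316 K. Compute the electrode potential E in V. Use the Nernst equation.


Apply the Nernst equation: E = E0 + (RT/nF)*ln([Ox]/[Red])
Step 1: RT/nF = 8.314*316/(1*96485) = 0.02722935 V
Step 2: [Ox]/[Red] = 0.8847/0.3275 = 2.701374
Step 3: ln(2.701374) = 0.993761
Step 4: correction = 0.02722935 * 0.993761 = 0.0271 V
E = 0.413 + 0.0271 = 0.4401 V

0.4401 V


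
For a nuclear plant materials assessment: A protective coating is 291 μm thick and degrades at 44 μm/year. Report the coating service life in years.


Service life = thickness / degradation rate
Life = 291 / 44 = 6.6 years

6.6 years


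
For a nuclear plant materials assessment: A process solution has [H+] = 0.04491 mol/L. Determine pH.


pH = −log10[H+]
pH = −log10(0.04491) = 1.35

1.35


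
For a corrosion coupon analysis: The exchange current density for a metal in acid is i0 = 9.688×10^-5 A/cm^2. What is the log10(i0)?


i0 = 9.688×10^-5 A/cm^2
log10(i0) = -4.014

-4.014


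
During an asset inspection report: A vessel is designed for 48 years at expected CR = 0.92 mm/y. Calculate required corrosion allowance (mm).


Corrosion allowance = CR × design life
CA = 0.92 * 48 = 44.16 mm

44.16 mm


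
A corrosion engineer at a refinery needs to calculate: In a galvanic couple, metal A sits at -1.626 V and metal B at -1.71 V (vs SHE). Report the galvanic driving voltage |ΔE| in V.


Driving voltage is the absolute potential difference.
|ΔE| = |-1.626 − (-1.71)| = 0.084 V

0.084 V


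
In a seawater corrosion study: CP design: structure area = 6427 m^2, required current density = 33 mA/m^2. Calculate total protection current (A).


I = area * current density, then convert mA → A (÷1000)
I = 6427 * 33 / 1000 = 212.09 A

212.09 A


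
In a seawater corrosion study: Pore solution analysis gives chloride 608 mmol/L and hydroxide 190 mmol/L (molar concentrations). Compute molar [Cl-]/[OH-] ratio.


Threshold parameter = [Cl-] / [OH-] (molar basis; both in mmol/L, so units cancel)
Ratio = 608 / 190 = 3.2

3.2


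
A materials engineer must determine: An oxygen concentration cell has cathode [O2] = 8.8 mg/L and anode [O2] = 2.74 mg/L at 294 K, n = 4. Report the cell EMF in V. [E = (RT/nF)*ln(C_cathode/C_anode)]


Apply the Nernst concentration-cell relation: E = (RT/nF)*ln(C_cathode/C_anode)
RT/nF = 8.314*294/(4*96485) = 0.00633341 V
ln(8.8/2.74) = 1.16679
E = 0.00633341 * 1.16679 = 0.00739 V

0.00739 V


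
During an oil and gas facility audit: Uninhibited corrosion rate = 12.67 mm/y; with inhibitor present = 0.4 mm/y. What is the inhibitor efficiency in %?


Apply the inhibitor-efficiency definition: IE = (CR_blank − CR_inh)/CR_blank × 100
IE = (12.67 − 0.4) / 12.67 × 100
IE = 12.27 / 12.67 × 100 = 96.8 %

96.8 %


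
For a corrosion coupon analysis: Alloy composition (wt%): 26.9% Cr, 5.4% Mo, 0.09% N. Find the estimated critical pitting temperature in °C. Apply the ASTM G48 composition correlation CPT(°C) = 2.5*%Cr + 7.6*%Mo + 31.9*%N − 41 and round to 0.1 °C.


Apply the ASTM G48 empirical CPT estimate: CPT(°C) = 2.5*%Cr + 7.6*%Mo + 31.9*%N − 41
2.5*26.9 = 67.25; 7.6*5.4 = 41.04; 31.9*0.09 = 2.871
CPT = 67.25 + 41.04 + 2.871 − 41 = 70.161 °C
Rounded to 0.1 °C: CPT ≈ 70.2 °C

70.2 °C


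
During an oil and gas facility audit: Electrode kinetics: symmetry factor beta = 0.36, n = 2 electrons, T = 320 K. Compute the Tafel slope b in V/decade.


Apply the Tafel slope relation: b = 2.303*R*T/(beta*n*F)
Numerator: 2.303 * 8.314 * 320 = 6127.09
Denominator: 0.36 * 2 * 96485 = 69469.2
b = 6127.09 / 69469.2 = 0.088 V/decade

0.088 V/decade


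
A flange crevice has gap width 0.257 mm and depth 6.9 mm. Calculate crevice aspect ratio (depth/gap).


Aspect ratio = depth / gap
Ratio = 6.9 / 0.257 = 26.8

26.8


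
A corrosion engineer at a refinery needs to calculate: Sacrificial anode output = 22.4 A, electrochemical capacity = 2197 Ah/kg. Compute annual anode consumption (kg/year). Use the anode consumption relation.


Annual consumption = current * hours per year / capacity
Rate = 22.4 * 8760 / 2197 = 89.3 kg/year

89.3 kg/year


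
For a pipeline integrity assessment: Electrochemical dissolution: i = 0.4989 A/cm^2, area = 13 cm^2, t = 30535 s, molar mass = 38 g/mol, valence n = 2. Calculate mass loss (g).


Apply Faraday's law: m = i*A*t*M / (n*F)
Total charge passed Q = i*A*t = 0.4989*13*30535 = 198040.8495 C
m = Q*M/(n*F) = 198040.8495*38/(2*96485) = 38.9986 g

38.9986 g


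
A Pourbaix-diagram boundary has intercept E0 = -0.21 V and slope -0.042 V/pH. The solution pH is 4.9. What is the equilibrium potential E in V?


Apply the Pourbaix line equation: E = E0 + slope*pH
E = -0.21 + (-0.042)*4.9 = -0.21 + (-0.2058) = -0.4158 V
Rounded to 4 decimal places: E = -0.4158 V

-0.4158 V


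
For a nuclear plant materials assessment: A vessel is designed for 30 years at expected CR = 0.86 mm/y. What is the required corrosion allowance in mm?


Corrosion allowance = CR × design life
CA = 0.86 * 30 = 25.8 mm

25.8 mm


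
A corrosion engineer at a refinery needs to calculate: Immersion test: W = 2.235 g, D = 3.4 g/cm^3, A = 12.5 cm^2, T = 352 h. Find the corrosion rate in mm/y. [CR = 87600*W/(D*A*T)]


Apply the mm/y weight-loss relation: CR = 87600 * W / (D * A * T)
Numerator: 87600 * 2.235 = 195786.0
Denominator: 3.4 * 12.5 * 352 = 14960.0
CR = 195786.0 / 14960.0 = 13.0873 mm/y

13.0873 mm/y


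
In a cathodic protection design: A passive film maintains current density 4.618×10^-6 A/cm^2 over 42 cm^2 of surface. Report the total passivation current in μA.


I = i_pass * A, then convert A → μA (×10^6)
I = 4.618×10^-6 * 42 * 10^6 = 193.96 μA

193.96 μA


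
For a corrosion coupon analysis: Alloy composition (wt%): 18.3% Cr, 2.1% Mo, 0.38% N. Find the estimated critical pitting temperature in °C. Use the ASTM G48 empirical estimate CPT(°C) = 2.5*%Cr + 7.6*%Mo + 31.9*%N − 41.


Apply the ASTM G48 empirical CPT estimate: CPT(°C) = 2.5*%Cr + 7.6*%Mo + 31.9*%N − 41
2.5*18.3 = 45.75; 7.6*2.1 = 15.96; 31.9*0.38 = 12.122
CPT = 45.75 + 15.96 + 12.122 − 41 = 32.832 °C
Rounded to 0.1 °C: CPT ≈ 32.8 °C

32.8 °C


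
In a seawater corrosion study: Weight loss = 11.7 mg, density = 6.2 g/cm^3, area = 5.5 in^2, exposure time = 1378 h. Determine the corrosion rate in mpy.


Apply the mpy weight-loss relation: CR = 534 * W / (D * A * T)
Numerator: 534 * 11.7 = 6247.8
Denominator: 6.2 * 5.5 * 1378 = 46989.8
CR = 6247.8 / 46989.8 = 0.13296 mpy

0.13296 mpy


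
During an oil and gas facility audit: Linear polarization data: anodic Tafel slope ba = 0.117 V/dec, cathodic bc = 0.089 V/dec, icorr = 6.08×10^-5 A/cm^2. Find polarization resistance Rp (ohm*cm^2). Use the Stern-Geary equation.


Apply the Stern-Geary equation: Rp = ba*bc / (2.303*icorr*(ba+bc))
ba*bc = 0.117*0.089 = 0.010413
ba+bc = 0.206; 2.303*icorr*(ba+bc) = 2.303*6.08×10^-5*0.206 = 2.8844614×10^-5
Rp = 0.010413 / 2.8844614×10^-5 = 361.0 ohm*cm^2

361.0 ohm*cm^2


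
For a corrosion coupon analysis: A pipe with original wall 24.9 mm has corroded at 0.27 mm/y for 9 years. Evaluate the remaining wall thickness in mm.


Remaining wall = original − CR × time
t = 24.9 − 0.27*9 = 24.9 − 2.43 = 22.47 mm

22.47 mm


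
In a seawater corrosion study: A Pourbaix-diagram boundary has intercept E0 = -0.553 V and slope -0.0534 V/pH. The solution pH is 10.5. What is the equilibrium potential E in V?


Apply the Pourbaix line equation: E = E0 + slope*pH
E = -0.553 + (-0.0534)*10.5 = -0.553 + (-0.5607) = -1.1137 V
Rounded to 3 decimal places: E = -1.114 V

-1.114 V


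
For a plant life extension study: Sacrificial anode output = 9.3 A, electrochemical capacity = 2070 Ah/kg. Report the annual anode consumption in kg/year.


Annual consumption = current * hours per year / capacity
Rate = 9.3 * 8760 / 2070 = 39.4 kg/year

39.4 kg/year


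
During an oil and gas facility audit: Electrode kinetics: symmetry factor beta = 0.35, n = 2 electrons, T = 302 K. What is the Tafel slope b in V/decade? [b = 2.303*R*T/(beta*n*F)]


Apply the Tafel slope relation: b = 2.303*R*T/(beta*n*F)
Numerator: 2.303 * 8.314 * 302 = 5782.44
Denominator: 0.35 * 2 * 96485 = 67539.5
b = 5782.44 / 67539.5 = 0.0856 V/decade

0.0856 V/decade


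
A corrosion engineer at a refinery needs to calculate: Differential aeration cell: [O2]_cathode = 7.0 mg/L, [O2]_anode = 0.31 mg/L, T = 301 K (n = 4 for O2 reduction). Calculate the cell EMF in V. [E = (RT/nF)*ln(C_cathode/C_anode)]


Apply the Nernst concentration-cell relation: E = (RT/nF)*ln(C_cathode/C_anode)
RT/nF = 8.314*301/(4*96485) = 0.0064842 V
ln(7.0/0.31) = 3.11709
E = 0.0064842 * 3.11709 = 0.02021 V

0.02021 V


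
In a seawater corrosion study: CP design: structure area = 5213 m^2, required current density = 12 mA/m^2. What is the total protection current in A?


I = area * current density, then convert mA → A (÷1000)
I = 5213 * 12 / 1000 = 62.56 A

62.56 A


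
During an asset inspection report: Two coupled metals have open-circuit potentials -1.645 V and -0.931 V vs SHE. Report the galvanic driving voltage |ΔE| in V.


Driving voltage is the absolute potential difference.
|ΔE| = |-1.645 − (-0.931)| = 0.714 V

0.714 V


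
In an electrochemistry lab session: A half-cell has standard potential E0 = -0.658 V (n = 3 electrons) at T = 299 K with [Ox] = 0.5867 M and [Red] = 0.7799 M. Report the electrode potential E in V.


Apply the Nernst equation: E = E0 + (RT/nF)*ln([Ox]/[Red])
Step 1: RT/nF = 8.314*299/(3*96485) = 0.00858816 V
Step 2: [Ox]/[Red] = 0.5867/0.7799 = 0.752276
Step 3: ln(0.752276) = -0.284652
Step 4: correction = 0.00858816 * -0.284652 = -0.0024 V
E = -0.658 + -0.0024 = -0.6604 V

-0.6604 V


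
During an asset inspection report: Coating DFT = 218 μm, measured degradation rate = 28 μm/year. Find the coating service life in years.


Service life = thickness / degradation rate
Life = 218 / 28 = 7.8 years

7.8 years


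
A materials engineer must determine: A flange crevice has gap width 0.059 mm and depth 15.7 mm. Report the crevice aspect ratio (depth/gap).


Aspect ratio = depth / gap
Ratio = 15.7 / 0.059 = 266.1

266.1


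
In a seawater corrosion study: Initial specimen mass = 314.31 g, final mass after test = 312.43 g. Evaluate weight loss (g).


Weight loss = initial − final
WL = 314.31 − 312.43 = 1.88 g

1.88 g


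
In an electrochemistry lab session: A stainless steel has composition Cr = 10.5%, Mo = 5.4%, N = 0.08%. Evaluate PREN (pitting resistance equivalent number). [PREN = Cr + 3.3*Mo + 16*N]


Apply the PREN formula: PREN = Cr + 3.3*Mo + 16*N
PREN = 10.5 + 3.3*5.4 + 16*0.08
PREN = 10.5 + 17.82 + 1.28 = 29.6

29.6


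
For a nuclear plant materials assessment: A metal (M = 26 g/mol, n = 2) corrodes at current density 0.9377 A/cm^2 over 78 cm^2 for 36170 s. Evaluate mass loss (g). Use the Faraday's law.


Apply Faraday's law: m = i*A*t*M / (n*F)
Total charge passed Q = i*A*t = 0.9377*78*36170 = 2645495.502 C
m = Q*M/(n*F) = 2645495.502*26/(2*96485) = 356.4434 g

356.4434 g


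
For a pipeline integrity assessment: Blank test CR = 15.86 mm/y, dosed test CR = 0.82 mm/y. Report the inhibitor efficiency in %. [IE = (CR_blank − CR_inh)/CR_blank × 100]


Apply the inhibitor-efficiency definition: IE = (CR_blank − CR_inh)/CR_blank × 100
IE = (15.86 − 0.82) / 15.86 × 100
IE = 15.04 / 15.86 × 100 = 94.8 %

94.8 %


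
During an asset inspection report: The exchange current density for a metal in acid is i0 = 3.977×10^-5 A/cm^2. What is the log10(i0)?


i0 = 3.977×10^-5 A/cm^2
log10(i0) = -4.4

-4.4


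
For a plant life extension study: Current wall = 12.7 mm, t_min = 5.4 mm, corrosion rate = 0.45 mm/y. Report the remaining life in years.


Apply the remaining-life relation: RL = (t_current − t_min) / CR
RL = (12.7 − 5.4) / 0.45 = 7.3 / 0.45 = 16.2 years

16.2 years


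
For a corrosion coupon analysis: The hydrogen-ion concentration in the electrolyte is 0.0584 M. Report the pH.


pH = −log10[H+]
pH = −log10(0.0584) = 1.23

1.23


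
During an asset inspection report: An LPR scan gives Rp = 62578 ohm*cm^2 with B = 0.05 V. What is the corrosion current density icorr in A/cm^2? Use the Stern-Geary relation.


Apply the Stern-Geary relation: icorr = B / Rp
icorr = 0.05 / 62578 = 7.99×10^-7 A/cm^2

7.99×10^-7 A/cm^2


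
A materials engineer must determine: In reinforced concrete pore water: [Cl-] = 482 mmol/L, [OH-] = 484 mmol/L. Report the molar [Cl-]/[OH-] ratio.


Threshold parameter = [Cl-] / [OH-] (molar basis; both in mmol/L, so units cancel)
Ratio = 482 / 484 = 1.0

1.0


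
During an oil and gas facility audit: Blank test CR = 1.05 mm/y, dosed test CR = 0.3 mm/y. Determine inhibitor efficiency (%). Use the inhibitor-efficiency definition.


Apply the inhibitor-efficiency definition: IE = (CR_blank − CR_inh)/CR_blank × 100
IE = (1.05 − 0.3) / 1.05 × 100
IE = 0.75 / 1.05 × 100 = 71.4 %

71.4 %


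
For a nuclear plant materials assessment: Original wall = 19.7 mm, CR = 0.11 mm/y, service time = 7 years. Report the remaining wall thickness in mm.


Remaining wall = original − CR × time
t = 19.7 − 0.11*7 = 19.7 − 0.77 = 18.93 mm

18.93 mm


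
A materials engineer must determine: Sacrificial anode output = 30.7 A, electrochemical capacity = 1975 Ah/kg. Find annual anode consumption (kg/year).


Annual consumption = current * hours per year / capacity
Rate = 30.7 * 8760 / 1975 = 136.2 kg/year

136.2 kg/year


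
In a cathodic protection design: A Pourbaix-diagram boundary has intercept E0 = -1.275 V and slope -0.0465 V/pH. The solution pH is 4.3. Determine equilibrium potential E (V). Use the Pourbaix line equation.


Apply the Pourbaix line equation: E = E0 + slope*pH
E = -1.275 + (-0.0465)*4.3 = -1.275 + (-0.19995) = -1.47495 V
Rounded to 4 decimal places: E = -1.4750 V

-1.4750 V


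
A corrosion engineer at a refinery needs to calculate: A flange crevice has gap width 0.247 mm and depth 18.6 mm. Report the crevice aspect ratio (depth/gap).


Aspect ratio = depth / gap
Ratio = 18.6 / 0.247 = 75.3

75.3


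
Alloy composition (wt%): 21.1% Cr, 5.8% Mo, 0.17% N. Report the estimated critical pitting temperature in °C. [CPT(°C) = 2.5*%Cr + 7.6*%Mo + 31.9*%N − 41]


Apply the ASTM G48 empirical CPT estimate: CPT(°C) = 2.5*%Cr + 7.6*%Mo + 31.9*%N − 41
2.5*21.1 = 52.75; 7.6*5.8 = 44.08; 31.9*0.17 = 5.423
CPT = 52.75 + 44.08 + 5.423 − 41 = 61.253 °C
Rounded to 0.1 °C: CPT ≈ 61.3 °C

61.3 °C


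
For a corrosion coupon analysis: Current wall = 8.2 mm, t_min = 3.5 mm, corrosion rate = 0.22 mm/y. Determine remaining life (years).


Apply the remaining-life relation: RL = (t_current − t_min) / CR
RL = (8.2 − 3.5) / 0.22 = 4.7 / 0.22 = 21.4 years

21.4 years


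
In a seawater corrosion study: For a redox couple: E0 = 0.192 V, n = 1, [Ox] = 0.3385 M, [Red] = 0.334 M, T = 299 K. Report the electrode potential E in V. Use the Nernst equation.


Apply the Nernst equation: E = E0 + (RT/nF)*ln([Ox]/[Red])
Step 1: RT/nF = 8.314*299/(1*96485) = 0.02576448 V
Step 2: [Ox]/[Red] = 0.3385/0.334 = 1.013473
Step 3: ln(1.013473) = 0.013383
Step 4: correction = 0.02576448 * 0.013383 = 0.0003 V
E = 0.192 + 0.0003 = 0.1923 V

0.1923 V


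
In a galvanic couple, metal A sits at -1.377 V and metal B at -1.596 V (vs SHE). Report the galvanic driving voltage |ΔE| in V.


Driving voltage is the absolute potential difference.
|ΔE| = |-1.377 − (-1.596)| = 0.219 V

0.219 V


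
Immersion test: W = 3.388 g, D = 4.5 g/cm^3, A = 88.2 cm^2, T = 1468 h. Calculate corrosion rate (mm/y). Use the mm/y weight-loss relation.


Apply the mm/y weight-loss relation: CR = 87600 * W / (D * A * T)
Numerator: 87600 * 3.388 = 296788.8
Denominator: 4.5 * 88.2 * 1468 = 582649.2
CR = 296788.8 / 582649.2 = 0.50938 mm/y

0.50938 mm/y


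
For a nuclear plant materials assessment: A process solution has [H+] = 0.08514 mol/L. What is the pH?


pH = −log10[H+]
pH = −log10(0.08514) = 1.07

1.07


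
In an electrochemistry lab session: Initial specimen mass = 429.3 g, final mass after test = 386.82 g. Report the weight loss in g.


Weight loss = initial − final
WL = 429.3 − 386.82 = 42.48 g

42.48 g


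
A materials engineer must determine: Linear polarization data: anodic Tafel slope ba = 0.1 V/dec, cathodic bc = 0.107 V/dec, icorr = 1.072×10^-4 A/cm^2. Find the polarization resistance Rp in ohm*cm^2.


Apply the Stern-Geary equation: Rp = ba*bc / (2.303*icorr*(ba+bc))
ba*bc = 0.1*0.107 = 0.0107
ba+bc = 0.207; 2.303*icorr*(ba+bc) = 2.303*1.072×10^-4*0.207 = 5.1104491×10^-5
Rp = 0.0107 / 5.1104491×10^-5 = 209.4 ohm*cm^2

209.4 ohm*cm^2


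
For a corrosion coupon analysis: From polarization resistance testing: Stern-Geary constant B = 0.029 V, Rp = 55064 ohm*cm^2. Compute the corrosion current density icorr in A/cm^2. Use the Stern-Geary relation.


Apply the Stern-Geary relation: icorr = B / Rp
icorr = 0.029 / 55064 = 5.267×10^-7 A/cm^2

5.267×10^-7 A/cm^2


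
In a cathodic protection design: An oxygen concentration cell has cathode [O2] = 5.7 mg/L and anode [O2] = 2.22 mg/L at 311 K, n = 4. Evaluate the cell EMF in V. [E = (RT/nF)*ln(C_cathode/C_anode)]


Apply the Nernst concentration-cell relation: E = (RT/nF)*ln(C_cathode/C_anode)
RT/nF = 8.314*311/(4*96485) = 0.00669963 V
ln(5.7/2.22) = 0.94296
E = 0.00669963 * 0.94296 = 0.00632 V

0.00632 V


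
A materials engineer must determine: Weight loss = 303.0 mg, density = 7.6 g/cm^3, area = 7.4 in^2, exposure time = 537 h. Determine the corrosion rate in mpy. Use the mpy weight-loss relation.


Apply the mpy weight-loss relation: CR = 534 * W / (D * A * T)
Numerator: 534 * 303.0 = 161802.0
Denominator: 7.6 * 7.4 * 537 = 30200.88
CR = 161802.0 / 30200.88 = 5.358 mpy

5.358 mpy


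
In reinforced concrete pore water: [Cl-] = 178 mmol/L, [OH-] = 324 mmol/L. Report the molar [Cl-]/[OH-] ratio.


Threshold parameter = [Cl-] / [OH-] (molar basis; both in mmol/L, so units cancel)
Ratio = 178 / 324 = 0.55

0.55


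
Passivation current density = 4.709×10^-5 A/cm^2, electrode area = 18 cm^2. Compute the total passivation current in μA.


I = i_pass * A, then convert A → μA (×10^6)
I = 4.709×10^-5 * 18 * 10^6 = 847.62 μA

847.62 μA


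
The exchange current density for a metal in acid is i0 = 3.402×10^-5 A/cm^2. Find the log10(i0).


i0 = 3.402×10^-5 A/cm^2
log10(i0) = -4.468

-4.468


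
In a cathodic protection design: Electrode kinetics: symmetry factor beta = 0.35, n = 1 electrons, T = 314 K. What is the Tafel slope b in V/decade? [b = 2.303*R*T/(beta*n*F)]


Apply the Tafel slope relation: b = 2.303*R*T/(beta*n*F)
Numerator: 2.303 * 8.314 * 314 = 6012.2
Denominator: 0.35 * 1 * 96485 = 33769.75
b = 6012.2 / 33769.75 = 0.178 V/decade

0.178 V/decade


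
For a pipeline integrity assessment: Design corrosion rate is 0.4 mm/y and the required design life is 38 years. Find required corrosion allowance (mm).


Corrosion allowance = CR × design life
CA = 0.4 * 38 = 15.2 mm

15.2 mm


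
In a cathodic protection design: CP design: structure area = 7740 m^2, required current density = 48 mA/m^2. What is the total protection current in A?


I = area * current density, then convert mA → A (÷1000)
I = 7740 * 48 / 1000 = 371.52 A

371.52 A


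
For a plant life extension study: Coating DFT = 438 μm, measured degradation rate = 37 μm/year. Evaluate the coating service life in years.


Service life = thickness / degradation rate
Life = 438 / 37 = 11.8 years

11.8 years


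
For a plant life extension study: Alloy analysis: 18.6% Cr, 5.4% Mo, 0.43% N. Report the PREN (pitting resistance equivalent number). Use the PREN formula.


Apply the PREN formula: PREN = Cr + 3.3*Mo + 16*N
PREN = 18.6 + 3.3*5.4 + 16*0.43
PREN = 18.6 + 17.82 + 6.88 = 43.3

43.3


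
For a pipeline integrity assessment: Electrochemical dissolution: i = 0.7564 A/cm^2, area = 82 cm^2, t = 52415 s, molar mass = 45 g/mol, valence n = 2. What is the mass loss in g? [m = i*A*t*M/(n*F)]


Apply Faraday's law: m = i*A*t*M / (n*F)
Total charge passed Q = i*A*t = 0.7564*82*52415 = 3251029.892 C
m = Q*M/(n*F) = 3251029.892*45/(2*96485) = 758.13 g

758.13 g


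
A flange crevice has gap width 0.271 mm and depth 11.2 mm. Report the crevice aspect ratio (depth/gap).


Aspect ratio = depth / gap
Ratio = 11.2 / 0.271 = 41.3

41.3


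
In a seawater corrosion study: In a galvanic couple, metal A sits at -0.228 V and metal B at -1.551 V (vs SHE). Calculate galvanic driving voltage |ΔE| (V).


Driving voltage is the absolute potential difference.
|ΔE| = |-0.228 − (-1.551)| = 1.323 V

1.323 V


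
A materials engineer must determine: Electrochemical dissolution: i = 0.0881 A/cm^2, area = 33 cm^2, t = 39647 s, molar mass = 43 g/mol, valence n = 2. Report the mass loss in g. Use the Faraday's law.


Apply Faraday's law: m = i*A*t*M / (n*F)
Total charge passed Q = i*A*t = 0.0881*33*39647 = 115265.7231 C
m = Q*M/(n*F) = 115265.7231*43/(2*96485) = 25.685 g

25.685 g


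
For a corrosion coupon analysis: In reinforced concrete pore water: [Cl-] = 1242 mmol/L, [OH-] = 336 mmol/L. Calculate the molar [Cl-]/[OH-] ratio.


Threshold parameter = [Cl-] / [OH-] (molar basis; both in mmol/L, so units cancel)
Ratio = 1242 / 336 = 3.7

3.7


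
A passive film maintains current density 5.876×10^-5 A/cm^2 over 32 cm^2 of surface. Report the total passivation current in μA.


I = i_pass * A, then convert A → μA (×10^6)
I = 5.876×10^-5 * 32 * 10^6 = 1880.32 μA

1880.32 μA


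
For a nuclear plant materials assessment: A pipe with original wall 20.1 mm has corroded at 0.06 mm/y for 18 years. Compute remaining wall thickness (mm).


Remaining wall = original − CR × time
t = 20.1 − 0.06*18 = 20.1 − 1.08 = 19.02 mm

19.02 mm


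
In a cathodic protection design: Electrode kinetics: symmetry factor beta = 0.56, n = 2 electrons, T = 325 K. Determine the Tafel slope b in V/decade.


Apply the Tafel slope relation: b = 2.303*R*T/(beta*n*F)
Numerator: 2.303 * 8.314 * 325 = 6222.82
Denominator: 0.56 * 2 * 96485 = 108063.2
b = 6222.82 / 108063.2 = 0.0576 V/decade

0.0576 V/decade


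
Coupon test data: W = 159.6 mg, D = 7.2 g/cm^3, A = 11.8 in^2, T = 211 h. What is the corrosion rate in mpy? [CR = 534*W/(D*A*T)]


Apply the mpy weight-loss relation: CR = 534 * W / (D * A * T)
Numerator: 534 * 159.6 = 85226.4
Denominator: 7.2 * 11.8 * 211 = 17926.56
CR = 85226.4 / 17926.56 = 4.754 mpy

4.754 mpy


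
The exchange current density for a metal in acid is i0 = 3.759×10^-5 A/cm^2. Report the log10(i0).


i0 = 3.759×10^-5 A/cm^2
log10(i0) = -4.425

-4.425


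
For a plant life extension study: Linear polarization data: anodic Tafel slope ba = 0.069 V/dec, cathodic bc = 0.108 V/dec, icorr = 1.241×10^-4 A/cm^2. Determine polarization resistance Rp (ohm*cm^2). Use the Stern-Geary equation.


Apply the Stern-Geary equation: Rp = ba*bc / (2.303*icorr*(ba+bc))
ba*bc = 0.069*0.108 = 0.007452
ba+bc = 0.177; 2.303*icorr*(ba+bc) = 2.303*1.241×10^-4*0.177 = 5.0587007×10^-5
Rp = 0.007452 / 5.0587007×10^-5 = 147.31 ohm*cm^2

147.31 ohm*cm^2


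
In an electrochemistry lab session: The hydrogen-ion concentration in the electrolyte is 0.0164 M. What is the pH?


pH = −log10[H+]
pH = −log10(0.0164) = 1.79

1.79


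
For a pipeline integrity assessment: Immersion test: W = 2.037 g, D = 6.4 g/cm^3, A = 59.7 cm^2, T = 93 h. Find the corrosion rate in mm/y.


Apply the mm/y weight-loss relation: CR = 87600 * W / (D * A * T)
Numerator: 87600 * 2.037 = 178441.2
Denominator: 6.4 * 59.7 * 93 = 35533.44
CR = 178441.2 / 35533.44 = 5.02178 mm/y

5.02178 mm/y


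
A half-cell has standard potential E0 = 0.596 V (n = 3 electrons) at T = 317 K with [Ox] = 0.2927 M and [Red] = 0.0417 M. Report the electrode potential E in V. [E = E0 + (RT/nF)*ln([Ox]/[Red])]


Apply the Nernst equation: E = E0 + (RT/nF)*ln([Ox]/[Red])
Step 1: RT/nF = 8.314*317/(3*96485) = 0.00910517 V
Step 2: [Ox]/[Red] = 0.2927/0.0417 = 7.019185
Step 3: ln(7.019185) = 1.948647
Step 4: correction = 0.00910517 * 1.948647 = 0.018 V
E = 0.596 + 0.018 = 0.614 V

0.614 V


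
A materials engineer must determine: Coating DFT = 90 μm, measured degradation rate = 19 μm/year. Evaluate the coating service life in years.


Service life = thickness / degradation rate
Life = 90 / 19 = 4.7 years

4.7 years


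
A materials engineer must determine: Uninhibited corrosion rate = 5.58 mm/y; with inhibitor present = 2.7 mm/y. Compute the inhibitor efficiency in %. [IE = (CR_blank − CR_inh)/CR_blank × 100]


Apply the inhibitor-efficiency definition: IE = (CR_blank − CR_inh)/CR_blank × 100
IE = (5.58 − 2.7) / 5.58 × 100
IE = 2.88 / 5.58 × 100 = 51.6 %

51.6 %


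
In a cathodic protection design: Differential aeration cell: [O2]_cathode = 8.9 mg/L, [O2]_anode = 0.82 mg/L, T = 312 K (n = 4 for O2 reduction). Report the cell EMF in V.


Apply the Nernst concentration-cell relation: E = (RT/nF)*ln(C_cathode/C_anode)
RT/nF = 8.314*312/(4*96485) = 0.00672117 V
ln(8.9/0.82) = 2.3845
E = 0.00672117 * 2.3845 = 0.01603 V

0.01603 V


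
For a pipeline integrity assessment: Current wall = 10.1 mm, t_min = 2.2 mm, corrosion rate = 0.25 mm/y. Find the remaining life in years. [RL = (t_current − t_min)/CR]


Apply the remaining-life relation: RL = (t_current − t_min) / CR
RL = (10.1 − 2.2) / 0.25 = 7.9 / 0.25 = 31.6 years

31.6 years


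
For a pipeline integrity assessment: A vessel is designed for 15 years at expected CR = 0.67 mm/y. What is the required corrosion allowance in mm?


Corrosion allowance = CR × design life
CA = 0.67 * 15 = 10.05 mm

10.05 mm


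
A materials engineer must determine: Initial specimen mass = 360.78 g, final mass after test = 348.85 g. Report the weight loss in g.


Weight loss = initial − final
WL = 360.78 − 348.85 = 11.93 g

11.93 g


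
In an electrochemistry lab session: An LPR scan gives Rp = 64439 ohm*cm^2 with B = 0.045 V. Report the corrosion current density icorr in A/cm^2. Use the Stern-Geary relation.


Apply the Stern-Geary relation: icorr = B / Rp
icorr = 0.045 / 64439 = 6.983×10^-7 A/cm^2

6.983×10^-7 A/cm^2


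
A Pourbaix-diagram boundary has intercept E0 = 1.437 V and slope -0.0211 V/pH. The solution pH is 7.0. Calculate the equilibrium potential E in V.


Apply the Pourbaix line equation: E = E0 + slope*pH
E = 1.437 + (-0.0211)*7.0 = 1.437 + (-0.1477) = 1.2893 V
Rounded to 4 decimal places: E = 1.2893 V

1.2893 V


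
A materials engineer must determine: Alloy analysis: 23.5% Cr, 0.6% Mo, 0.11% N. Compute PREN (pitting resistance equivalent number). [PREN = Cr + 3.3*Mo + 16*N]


Apply the PREN formula: PREN = Cr + 3.3*Mo + 16*N
PREN = 23.5 + 3.3*0.6 + 16*0.11
PREN = 23.5 + 1.98 + 1.76 = 27.24

27.24


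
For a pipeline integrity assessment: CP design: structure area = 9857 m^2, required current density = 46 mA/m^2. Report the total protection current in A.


I = area * current density, then convert mA → A (÷1000)
I = 9857 * 46 / 1000 = 453.42 A

453.42 A


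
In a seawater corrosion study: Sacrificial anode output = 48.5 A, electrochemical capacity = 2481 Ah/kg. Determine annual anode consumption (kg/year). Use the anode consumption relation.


Annual consumption = current * hours per year / capacity
Rate = 48.5 * 8760 / 2481 = 171.2 kg/year

171.2 kg/year


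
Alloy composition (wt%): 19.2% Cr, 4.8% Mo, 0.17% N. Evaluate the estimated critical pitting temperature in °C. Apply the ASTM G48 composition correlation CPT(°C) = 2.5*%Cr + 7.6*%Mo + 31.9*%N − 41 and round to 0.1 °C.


Apply the ASTM G48 empirical CPT estimate: CPT(°C) = 2.5*%Cr + 7.6*%Mo + 31.9*%N − 41
2.5*19.2 = 48; 7.6*4.8 = 36.48; 31.9*0.17 = 5.423
CPT = 48 + 36.48 + 5.423 − 41 = 48.903 °C
Rounded to 0.1 °C: CPT ≈ 48.9 °C

48.9 °C


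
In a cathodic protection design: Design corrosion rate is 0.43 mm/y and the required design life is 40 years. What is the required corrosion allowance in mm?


Corrosion allowance = CR × design life
CA = 0.43 * 40 = 17.2 mm

17.2 mm
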